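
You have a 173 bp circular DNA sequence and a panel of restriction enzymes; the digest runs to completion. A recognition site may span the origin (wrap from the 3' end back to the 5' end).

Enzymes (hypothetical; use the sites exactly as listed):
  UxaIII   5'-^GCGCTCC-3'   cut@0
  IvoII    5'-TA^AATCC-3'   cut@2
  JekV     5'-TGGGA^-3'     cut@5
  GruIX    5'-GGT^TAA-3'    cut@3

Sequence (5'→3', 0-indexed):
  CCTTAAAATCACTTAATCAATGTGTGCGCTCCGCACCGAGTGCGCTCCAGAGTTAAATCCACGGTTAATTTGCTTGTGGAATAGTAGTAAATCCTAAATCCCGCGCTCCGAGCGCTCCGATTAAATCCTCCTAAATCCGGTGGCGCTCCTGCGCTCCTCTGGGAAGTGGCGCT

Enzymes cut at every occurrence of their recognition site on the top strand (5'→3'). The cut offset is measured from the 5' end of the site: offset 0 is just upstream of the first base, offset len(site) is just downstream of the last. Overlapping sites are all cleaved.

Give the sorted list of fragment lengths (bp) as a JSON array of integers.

[4,6,7,8,9,9,10,10,12,14,14,16,24,30]

Per-enzyme occurrences:
  UxaIII (GCGCTCC, off=0): starts [25, 41, 102, 111, 142, 150, 168] → cuts [25, 41, 102, 111, 142, 150, 168]
  IvoII (TAAATCC, off=2): starts [53, 87, 94, 121, 131] → cuts [55, 89, 96, 123, 133]
  JekV (TGGGA, off=5): starts [159] → cuts [164]
  GruIX (GGTTAA, off=3): starts [62] → cuts [65]

Pooled cuts: [25, 41, 55, 65, 89, 96, 102, 111, 123, 133, 142, 150, 164, 168]

Fragments:
  25→41: 16 bp
  41→55: 14 bp
  55→65: 10 bp
  65→89: 24 bp
  89→96: 7 bp
  96→102: 6 bp
  102→111: 9 bp
  111→123: 12 bp
  123→133: 10 bp
  133→142: 9 bp
  142→150: 8 bp
  150→164: 14 bp
  164→168: 4 bp
  168→25 (wrap): 173-168+25 = 30 bp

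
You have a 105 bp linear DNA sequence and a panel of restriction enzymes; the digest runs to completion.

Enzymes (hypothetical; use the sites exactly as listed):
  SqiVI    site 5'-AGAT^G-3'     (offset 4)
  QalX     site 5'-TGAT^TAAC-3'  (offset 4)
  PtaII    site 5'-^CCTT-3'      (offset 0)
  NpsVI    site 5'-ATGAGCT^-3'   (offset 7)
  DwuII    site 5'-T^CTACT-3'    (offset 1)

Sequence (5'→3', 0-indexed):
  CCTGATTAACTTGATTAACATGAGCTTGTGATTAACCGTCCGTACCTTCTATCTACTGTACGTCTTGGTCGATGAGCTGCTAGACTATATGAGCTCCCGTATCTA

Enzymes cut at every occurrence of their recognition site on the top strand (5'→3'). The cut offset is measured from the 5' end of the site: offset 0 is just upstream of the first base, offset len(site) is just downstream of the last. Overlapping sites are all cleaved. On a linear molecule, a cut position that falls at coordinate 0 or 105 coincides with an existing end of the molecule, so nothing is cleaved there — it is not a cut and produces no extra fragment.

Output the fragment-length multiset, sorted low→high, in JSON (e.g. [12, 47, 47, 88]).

[6,6,8,9,10,11,12,17,26]

Site scan:
  SqiVI (AGATG, off=4): no sites
  QalX TGATTAAC/4: at [2, 11, 28] ⇒ [6, 15, 32]
  PtaII CCTT/0: at [44] ⇒ [44]
  NpsVI ATGAGCT/7: at [19, 71, 88] ⇒ [26, 78, 95]
  DwuII TCTACT/1: at [51] ⇒ [52]

Pooled cuts: [6, 15, 26, 32, 44, 52, 78, 95]

Fragments:
  [0,6): 6 bp
  [6,15): 9 bp
  [15,26): 11 bp
  [26,32): 6 bp
  [32,44): 12 bp
  [44,52): 8 bp
  [52,78): 26 bp
  [78,95): 17 bp
  [95,105): 10 bp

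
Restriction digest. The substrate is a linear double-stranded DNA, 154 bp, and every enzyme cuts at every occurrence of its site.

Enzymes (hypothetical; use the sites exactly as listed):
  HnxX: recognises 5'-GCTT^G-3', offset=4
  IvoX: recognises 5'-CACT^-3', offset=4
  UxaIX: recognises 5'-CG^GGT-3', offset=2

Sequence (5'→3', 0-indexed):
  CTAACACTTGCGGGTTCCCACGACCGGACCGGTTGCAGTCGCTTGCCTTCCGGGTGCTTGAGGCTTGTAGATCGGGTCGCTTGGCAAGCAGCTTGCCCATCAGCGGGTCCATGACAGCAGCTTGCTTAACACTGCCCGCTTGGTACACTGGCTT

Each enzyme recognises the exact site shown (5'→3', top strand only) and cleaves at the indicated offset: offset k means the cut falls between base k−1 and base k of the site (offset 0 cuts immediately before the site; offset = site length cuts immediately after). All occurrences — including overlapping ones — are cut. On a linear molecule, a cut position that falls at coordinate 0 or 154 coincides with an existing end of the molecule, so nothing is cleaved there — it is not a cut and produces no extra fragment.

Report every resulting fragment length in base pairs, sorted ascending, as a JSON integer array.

Site scan:
  HnxX GCTTG/4: at [40, 55, 62, 78, 90, 119, 137] ⇒ [44, 59, 66, 82, 94, 123, 141]
  IvoX CACT/4: at [4, 129, 145] ⇒ [8, 133, 149]
  UxaIX CGGGT/2: at [10, 50, 72, 103] ⇒ [12, 52, 74, 105]

Pooled cuts: [8, 12, 44, 52, 59, 66, 74, 82, 94, 105, 123, 133, 141, 149]

Fragments:
  [0,8): 8 bp
  [8,12): 4 bp
  [12,44): 32 bp
  [44,52): 8 bp
  [52,59): 7 bp
  [59,66): 7 bp
  [66,74): 8 bp
  [74,82): 8 bp
  [82,94): 12 bp
  [94,105): 11 bp
  [105,123): 18 bp
  [123,133): 10 bp
  [133,141): 8 bp
  [141,149): 8 bp
  [149,154): 5 bp

[4,5,7,7,8,8,8,8,8,8,10,11,12,18,32]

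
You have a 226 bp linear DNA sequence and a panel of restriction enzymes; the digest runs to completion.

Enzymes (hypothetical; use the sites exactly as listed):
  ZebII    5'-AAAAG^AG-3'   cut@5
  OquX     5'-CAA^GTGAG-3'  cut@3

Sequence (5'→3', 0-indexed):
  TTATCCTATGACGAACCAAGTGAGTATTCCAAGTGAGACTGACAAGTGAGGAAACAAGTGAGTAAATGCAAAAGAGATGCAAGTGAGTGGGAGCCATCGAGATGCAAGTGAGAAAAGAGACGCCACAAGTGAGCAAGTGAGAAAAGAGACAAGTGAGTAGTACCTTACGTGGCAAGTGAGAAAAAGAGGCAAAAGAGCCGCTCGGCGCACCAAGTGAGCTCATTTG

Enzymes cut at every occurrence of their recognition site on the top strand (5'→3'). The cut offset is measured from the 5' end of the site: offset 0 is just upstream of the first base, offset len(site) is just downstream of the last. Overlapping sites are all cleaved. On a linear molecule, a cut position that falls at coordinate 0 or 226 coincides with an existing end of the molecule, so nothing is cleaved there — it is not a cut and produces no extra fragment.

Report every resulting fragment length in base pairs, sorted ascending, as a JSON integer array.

Per-enzyme occurrences:
  ZebII (AAAAGAG, off=5): starts [69, 112, 141, 181, 190] → cuts [74, 117, 146, 186, 195]
  OquX (CAAGTGAG, off=3): starts [16, 29, 42, 54, 79, 104, 125, 133, 149, 172, 210] → cuts [19, 32, 45, 57, 82, 107, 128, 136, 152, 175, 213]

All cut coordinates (distinct, sorted): [19, 32, 45, 57, 74, 82, 107, 117, 128, 136, 146, 152, 175, 186, 195, 213]

Fragments:
  [0,19): 19 bp
  [19,32): 13 bp
  [32,45): 13 bp
  [45,57): 12 bp
  [57,74): 17 bp
  [74,82): 8 bp
  [82,107): 25 bp
  [107,117): 10 bp
  [117,128): 11 bp
  [128,136): 8 bp
  [136,146): 10 bp
  [146,152): 6 bp
  [152,175): 23 bp
  [175,186): 11 bp
  [186,195): 9 bp
  [195,213): 18 bp
  [213,226): 13 bp

[6,8,8,9,10,10,11,11,12,13,13,13,17,18,19,23,25]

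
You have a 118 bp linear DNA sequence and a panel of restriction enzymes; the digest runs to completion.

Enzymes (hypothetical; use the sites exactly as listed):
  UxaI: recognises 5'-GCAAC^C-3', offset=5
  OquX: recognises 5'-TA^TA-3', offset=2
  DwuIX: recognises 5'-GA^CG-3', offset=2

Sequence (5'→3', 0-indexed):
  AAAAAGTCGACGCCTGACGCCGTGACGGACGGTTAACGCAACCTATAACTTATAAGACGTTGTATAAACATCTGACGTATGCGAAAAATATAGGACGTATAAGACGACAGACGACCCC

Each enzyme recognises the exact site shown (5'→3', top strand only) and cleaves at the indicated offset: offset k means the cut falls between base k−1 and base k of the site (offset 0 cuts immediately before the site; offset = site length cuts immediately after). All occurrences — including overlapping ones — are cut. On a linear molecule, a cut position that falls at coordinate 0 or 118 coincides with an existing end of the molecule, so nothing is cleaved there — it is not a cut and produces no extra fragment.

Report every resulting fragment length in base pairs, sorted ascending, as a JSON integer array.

[3,4,4,5,5,5,7,7,7,7,7,8,10,11,13,15]

Per-enzyme occurrences:
  UxaI GCAACC/5: at [37] ⇒ [42]
  OquX TATA/2: at [43, 50, 62, 88, 97] ⇒ [45, 52, 64, 90, 99]
  DwuIX GACG/2: at [8, 15, 23, 27, 55, 73, 93, 102, 109] ⇒ [10, 17, 25, 29, 57, 75, 95, 104, 111]

All cut coordinates (distinct, sorted): [10, 17, 25, 29, 42, 45, 52, 57, 64, 75, 90, 95, 99, 104, 111]

Fragments:
  [0,10): 10 bp
  [10,17): 7 bp
  [17,25): 8 bp
  [25,29): 4 bp
  [29,42): 13 bp
  [42,45): 3 bp
  [45,52): 7 bp
  [52,57): 5 bp
  [57,64): 7 bp
  [64,75): 11 bp
  [75,90): 15 bp
  [90,95): 5 bp
  [95,99): 4 bp
  [99,104): 5 bp
  [104,111): 7 bp
  [111,118): 7 bp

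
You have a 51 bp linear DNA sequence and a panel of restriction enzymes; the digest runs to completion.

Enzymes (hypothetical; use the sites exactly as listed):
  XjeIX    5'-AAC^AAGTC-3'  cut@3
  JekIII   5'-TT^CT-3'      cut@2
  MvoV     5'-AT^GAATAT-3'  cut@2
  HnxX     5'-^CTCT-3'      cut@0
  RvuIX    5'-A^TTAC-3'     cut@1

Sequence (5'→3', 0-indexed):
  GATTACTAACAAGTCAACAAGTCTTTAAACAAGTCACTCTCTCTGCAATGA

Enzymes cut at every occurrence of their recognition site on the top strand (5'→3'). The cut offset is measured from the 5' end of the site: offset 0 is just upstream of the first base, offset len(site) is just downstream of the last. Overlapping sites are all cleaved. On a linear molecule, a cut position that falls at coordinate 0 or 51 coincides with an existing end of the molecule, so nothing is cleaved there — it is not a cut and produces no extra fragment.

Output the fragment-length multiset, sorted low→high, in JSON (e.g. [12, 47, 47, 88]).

[2,2,2,6,8,8,11,12]

Per-enzyme occurrences:
  XjeIX AACAAGTC/3: at [7, 15, 27] ⇒ [10, 18, 30]
  JekIII (TTCT, off=2): no sites
  MvoV (ATGAATAT, off=2): no sites
  HnxX CTCT/0: at [36, 38, 40] ⇒ [36, 38, 40]
  RvuIX ATTAC/1: at [1] ⇒ [2]

Pooled cuts: [2, 10, 18, 30, 36, 38, 40]

Fragment lengths:
  [0,2): 2 bp
  [2,10): 8 bp
  [10,18): 8 bp
  [18,30): 12 bp
  [30,36): 6 bp
  [36,38): 2 bp
  [38,40): 2 bp
  [40,51): 11 bp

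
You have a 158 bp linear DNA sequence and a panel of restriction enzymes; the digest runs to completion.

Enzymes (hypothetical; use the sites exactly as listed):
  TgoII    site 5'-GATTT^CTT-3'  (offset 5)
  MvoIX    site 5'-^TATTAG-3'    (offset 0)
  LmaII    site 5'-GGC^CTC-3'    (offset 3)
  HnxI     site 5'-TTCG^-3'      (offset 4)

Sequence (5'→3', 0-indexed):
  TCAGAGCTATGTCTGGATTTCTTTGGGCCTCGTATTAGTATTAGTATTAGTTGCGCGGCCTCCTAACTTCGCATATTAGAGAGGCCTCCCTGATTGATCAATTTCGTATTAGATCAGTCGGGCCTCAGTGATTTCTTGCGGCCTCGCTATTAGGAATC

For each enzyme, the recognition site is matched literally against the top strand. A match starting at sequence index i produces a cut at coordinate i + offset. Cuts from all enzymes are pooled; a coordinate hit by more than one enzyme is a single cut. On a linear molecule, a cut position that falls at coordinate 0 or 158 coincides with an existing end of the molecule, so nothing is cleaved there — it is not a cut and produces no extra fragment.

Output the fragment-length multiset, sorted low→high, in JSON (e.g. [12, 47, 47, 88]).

[2,4,5,6,6,8,8,11,11,12,12,15,17,20,21]

Per-enzyme occurrences:
  TgoII GATTTCTT/5: at [15, 129] ⇒ [20, 134]
  MvoIX TATTAG/0: at [32, 38, 44, 73, 106, 147] ⇒ [32, 38, 44, 73, 106, 147]
  LmaII GGCCTC/3: at [25, 56, 82, 120, 139] ⇒ [28, 59, 85, 123, 142]
  HnxI TTCG/4: at [67, 102] ⇒ [71, 106]

Pooled cuts: [20, 28, 32, 38, 44, 59, 71, 73, 85, 106, 123, 134, 142, 147]

Fragments:
  [0,20): 20 bp
  [20,28): 8 bp
  [28,32): 4 bp
  [32,38): 6 bp
  [38,44): 6 bp
  [44,59): 15 bp
  [59,71): 12 bp
  [71,73): 2 bp
  [73,85): 12 bp
  [85,106): 21 bp
  [106,123): 17 bp
  [123,134): 11 bp
  [134,142): 8 bp
  [142,147): 5 bp
  [147,158): 11 bp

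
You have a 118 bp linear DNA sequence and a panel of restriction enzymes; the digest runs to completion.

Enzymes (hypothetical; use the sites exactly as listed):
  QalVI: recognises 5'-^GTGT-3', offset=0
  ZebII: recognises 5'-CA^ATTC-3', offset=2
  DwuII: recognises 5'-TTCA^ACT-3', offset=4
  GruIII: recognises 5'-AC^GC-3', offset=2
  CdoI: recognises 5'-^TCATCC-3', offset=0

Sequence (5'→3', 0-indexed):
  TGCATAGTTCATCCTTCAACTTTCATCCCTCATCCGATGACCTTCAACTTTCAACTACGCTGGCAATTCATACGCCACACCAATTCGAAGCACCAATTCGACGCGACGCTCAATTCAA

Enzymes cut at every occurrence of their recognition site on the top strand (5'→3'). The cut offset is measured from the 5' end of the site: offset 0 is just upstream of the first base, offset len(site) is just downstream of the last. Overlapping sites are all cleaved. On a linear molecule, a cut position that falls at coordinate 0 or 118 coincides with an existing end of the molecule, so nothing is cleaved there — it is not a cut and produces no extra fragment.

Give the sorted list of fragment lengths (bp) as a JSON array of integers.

Per-enzyme occurrences:
  QalVI (GTGT, off=0): no sites
  ZebII (CAATTC, off=2): starts [63, 80, 93, 110] → cuts [65, 82, 95, 112]
  DwuII (TTCAACT, off=4): starts [14, 42, 49] → cuts [18, 46, 53]
  GruIII (ACGC, off=2): starts [56, 71, 100, 105] → cuts [58, 73, 102, 107]
  CdoI (TCATCC, off=0): starts [8, 22, 29] → cuts [8, 22, 29]

Pooled cuts: [8, 18, 22, 29, 46, 53, 58, 65, 73, 82, 95, 102, 107, 112]

Fragments:
  [0,8): 8 bp
  [8,18): 10 bp
  [18,22): 4 bp
  [22,29): 7 bp
  [29,46): 17 bp
  [46,53): 7 bp
  [53,58): 5 bp
  [58,65): 7 bp
  [65,73): 8 bp
  [73,82): 9 bp
  [82,95): 13 bp
  [95,102): 7 bp
  [102,107): 5 bp
  [107,112): 5 bp
  [112,118): 6 bp

[4,5,5,5,6,7,7,7,7,8,8,9,10,13,17]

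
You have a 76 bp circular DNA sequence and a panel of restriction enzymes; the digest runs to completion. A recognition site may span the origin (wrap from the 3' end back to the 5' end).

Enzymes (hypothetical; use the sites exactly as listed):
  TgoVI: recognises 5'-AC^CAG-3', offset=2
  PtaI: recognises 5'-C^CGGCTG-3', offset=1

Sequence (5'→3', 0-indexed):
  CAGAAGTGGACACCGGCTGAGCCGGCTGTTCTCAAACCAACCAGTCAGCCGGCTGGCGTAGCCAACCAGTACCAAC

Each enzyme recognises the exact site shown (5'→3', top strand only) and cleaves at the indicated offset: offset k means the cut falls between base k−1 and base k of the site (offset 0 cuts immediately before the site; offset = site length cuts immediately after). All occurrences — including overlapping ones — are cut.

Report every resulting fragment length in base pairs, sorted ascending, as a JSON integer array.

Per-enzyme occurrences:
  TgoVI (ACCAG, off=2): starts [39, 64, 74] → cuts [0, 41, 66]
  PtaI (CCGGCTG, off=1): starts [12, 21, 48] → cuts [13, 22, 49]

Pooled cuts: [0, 13, 22, 41, 49, 66]

Fragment lengths:
  0→13: 13 bp
  13→22: 9 bp
  22→41: 19 bp
  41→49: 8 bp
  49→66: 17 bp
  66→0 (wrap): 76-66+0 = 10 bp

[8,9,10,13,17,19]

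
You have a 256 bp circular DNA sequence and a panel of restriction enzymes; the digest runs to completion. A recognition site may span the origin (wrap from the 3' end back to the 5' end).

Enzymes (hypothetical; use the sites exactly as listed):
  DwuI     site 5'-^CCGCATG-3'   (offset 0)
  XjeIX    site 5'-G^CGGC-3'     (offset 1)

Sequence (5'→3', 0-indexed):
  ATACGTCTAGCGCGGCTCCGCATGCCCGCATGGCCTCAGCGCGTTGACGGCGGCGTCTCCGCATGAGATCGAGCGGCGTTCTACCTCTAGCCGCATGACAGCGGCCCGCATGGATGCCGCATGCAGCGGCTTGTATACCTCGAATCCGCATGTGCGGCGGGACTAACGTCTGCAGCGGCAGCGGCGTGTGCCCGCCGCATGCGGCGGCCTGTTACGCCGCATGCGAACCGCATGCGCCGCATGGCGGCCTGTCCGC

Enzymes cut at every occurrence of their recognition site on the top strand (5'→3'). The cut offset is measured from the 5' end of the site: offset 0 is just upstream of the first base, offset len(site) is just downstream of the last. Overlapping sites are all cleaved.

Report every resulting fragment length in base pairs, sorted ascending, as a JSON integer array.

Site scan:
  DwuI (CCGCATG, off=0): starts [17, 25, 58, 90, 105, 116, 145, 194, 216, 227, 236] → cuts [17, 25, 58, 90, 105, 116, 145, 194, 216, 227, 236]
  XjeIX (GCGGC, off=1): starts [11, 49, 72, 100, 125, 153, 174, 180, 200, 203, 243] → cuts [12, 50, 73, 101, 126, 154, 175, 181, 201, 204, 244]

All cut coordinates (distinct, sorted): [12, 17, 25, 50, 58, 73, 90, 101, 105, 116, 126, 145, 154, 175, 181, 194, 201, 204, 216, 227, 236, 244]

Fragments:
  12→17: 5 bp
  17→25: 8 bp
  25→50: 25 bp
  50→58: 8 bp
  58→73: 15 bp
  73→90: 17 bp
  90→101: 11 bp
  101→105: 4 bp
  105→116: 11 bp
  116→126: 10 bp
  126→145: 19 bp
  145→154: 9 bp
  154→175: 21 bp
  175→181: 6 bp
  181→194: 13 bp
  194→201: 7 bp
  201→204: 3 bp
  204→216: 12 bp
  216→227: 11 bp
  227→236: 9 bp
  236→244: 8 bp
  244→12 (wrap): 256-244+12 = 24 bp

[3,4,5,6,7,8,8,8,9,9,10,11,11,11,12,13,15,17,19,21,24,25]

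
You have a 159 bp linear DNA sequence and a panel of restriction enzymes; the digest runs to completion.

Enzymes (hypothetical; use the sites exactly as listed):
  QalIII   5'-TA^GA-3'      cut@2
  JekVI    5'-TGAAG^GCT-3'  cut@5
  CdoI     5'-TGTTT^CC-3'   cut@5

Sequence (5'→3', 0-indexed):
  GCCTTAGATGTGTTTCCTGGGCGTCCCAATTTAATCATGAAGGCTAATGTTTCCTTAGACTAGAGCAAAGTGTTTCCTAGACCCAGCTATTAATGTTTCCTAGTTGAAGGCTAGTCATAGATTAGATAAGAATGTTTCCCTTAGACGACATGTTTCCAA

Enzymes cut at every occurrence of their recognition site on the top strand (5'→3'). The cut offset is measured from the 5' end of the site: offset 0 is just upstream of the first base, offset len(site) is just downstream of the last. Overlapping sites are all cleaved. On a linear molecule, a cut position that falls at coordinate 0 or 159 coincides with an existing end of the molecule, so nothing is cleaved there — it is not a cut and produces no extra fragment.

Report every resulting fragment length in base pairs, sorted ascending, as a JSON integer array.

[4,4,5,5,5,6,6,9,10,10,11,12,13,13,19,27]

Per-enzyme occurrences:
  QalIII TAGA/2: at [4, 55, 60, 77, 117, 122, 141] ⇒ [6, 57, 62, 79, 119, 124, 143]
  JekVI TGAAGGCT/5: at [37, 104] ⇒ [42, 109]
  CdoI TGTTTCC/5: at [10, 47, 70, 93, 132, 150] ⇒ [15, 52, 75, 98, 137, 155]

All cut coordinates (distinct, sorted): [6, 15, 42, 52, 57, 62, 75, 79, 98, 109, 119, 124, 137, 143, 155]

Fragment lengths:
  [0,6): 6 bp
  [6,15): 9 bp
  [15,42): 27 bp
  [42,52): 10 bp
  [52,57): 5 bp
  [57,62): 5 bp
  [62,75): 13 bp
  [75,79): 4 bp
  [79,98): 19 bp
  [98,109): 11 bp
  [109,119): 10 bp
  [119,124): 5 bp
  [124,137): 13 bp
  [137,143): 6 bp
  [143,155): 12 bp
  [155,159): 4 bp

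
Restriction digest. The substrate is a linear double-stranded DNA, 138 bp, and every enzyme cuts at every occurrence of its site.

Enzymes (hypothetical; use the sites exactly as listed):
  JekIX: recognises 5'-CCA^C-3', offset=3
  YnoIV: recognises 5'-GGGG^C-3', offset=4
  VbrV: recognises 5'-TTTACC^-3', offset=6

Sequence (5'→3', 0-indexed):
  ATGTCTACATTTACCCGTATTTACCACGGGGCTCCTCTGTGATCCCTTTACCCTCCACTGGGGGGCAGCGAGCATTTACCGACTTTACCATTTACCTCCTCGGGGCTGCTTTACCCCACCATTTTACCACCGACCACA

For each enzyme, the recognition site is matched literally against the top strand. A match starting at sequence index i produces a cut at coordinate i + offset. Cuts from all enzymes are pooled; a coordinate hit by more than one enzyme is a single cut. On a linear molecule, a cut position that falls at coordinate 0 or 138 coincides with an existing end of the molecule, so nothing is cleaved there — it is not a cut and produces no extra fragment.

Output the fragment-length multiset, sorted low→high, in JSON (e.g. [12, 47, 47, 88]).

[1,1,2,3,5,5,7,7,8,9,9,10,10,10,15,15,21]

Per-enzyme occurrences:
  JekIX CCAC/3: at [23, 54, 115, 126, 133] ⇒ [26, 57, 118, 129, 136]
  YnoIV GGGGC/4: at [27, 61, 101] ⇒ [31, 65, 105]
  VbrV TTTACC/6: at [9, 19, 46, 74, 83, 90, 109, 122] ⇒ [15, 25, 52, 80, 89, 96, 115, 128]

Pooled cuts: [15, 25, 26, 31, 52, 57, 65, 80, 89, 96, 105, 115, 118, 128, 129, 136]

Fragments:
  [0,15): 15 bp
  [15,25): 10 bp
  [25,26): 1 bp
  [26,31): 5 bp
  [31,52): 21 bp
  [52,57): 5 bp
  [57,65): 8 bp
  [65,80): 15 bp
  [80,89): 9 bp
  [89,96): 7 bp
  [96,105): 9 bp
  [105,115): 10 bp
  [115,118): 3 bp
  [118,128): 10 bp
  [128,129): 1 bp
  [129,136): 7 bp
  [136,138): 2 bp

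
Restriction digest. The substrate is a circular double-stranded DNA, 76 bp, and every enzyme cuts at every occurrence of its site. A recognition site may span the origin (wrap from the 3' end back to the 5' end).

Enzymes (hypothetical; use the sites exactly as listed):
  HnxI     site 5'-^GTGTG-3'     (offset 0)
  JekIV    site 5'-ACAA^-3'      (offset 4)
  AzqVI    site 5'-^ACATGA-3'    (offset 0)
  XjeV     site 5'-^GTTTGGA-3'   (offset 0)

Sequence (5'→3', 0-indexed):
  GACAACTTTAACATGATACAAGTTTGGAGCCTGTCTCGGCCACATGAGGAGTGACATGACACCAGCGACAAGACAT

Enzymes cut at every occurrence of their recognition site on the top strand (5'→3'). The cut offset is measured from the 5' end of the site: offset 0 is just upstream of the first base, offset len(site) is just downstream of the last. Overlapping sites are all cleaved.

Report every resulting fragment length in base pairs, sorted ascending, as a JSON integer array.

[1,5,9,11,12,18,20]

Scan for sites:
  HnxI (GTGTG, off=0): no sites
  JekIV ACAA/4: at [1, 17, 67] ⇒ [5, 21, 71]
  AzqVI ACATGA/0: at [10, 41, 53, 72] ⇒ [10, 41, 53, 72]
  XjeV GTTTGGA/0: at [21] ⇒ [21]

Pooled cuts: [5, 10, 21, 41, 53, 71, 72]

Fragment lengths:
  5→10: 5 bp
  10→21: 11 bp
  21→41: 20 bp
  41→53: 12 bp
  53→71: 18 bp
  71→72: 1 bp
  72→5 (wrap): 76-72+5 = 9 bp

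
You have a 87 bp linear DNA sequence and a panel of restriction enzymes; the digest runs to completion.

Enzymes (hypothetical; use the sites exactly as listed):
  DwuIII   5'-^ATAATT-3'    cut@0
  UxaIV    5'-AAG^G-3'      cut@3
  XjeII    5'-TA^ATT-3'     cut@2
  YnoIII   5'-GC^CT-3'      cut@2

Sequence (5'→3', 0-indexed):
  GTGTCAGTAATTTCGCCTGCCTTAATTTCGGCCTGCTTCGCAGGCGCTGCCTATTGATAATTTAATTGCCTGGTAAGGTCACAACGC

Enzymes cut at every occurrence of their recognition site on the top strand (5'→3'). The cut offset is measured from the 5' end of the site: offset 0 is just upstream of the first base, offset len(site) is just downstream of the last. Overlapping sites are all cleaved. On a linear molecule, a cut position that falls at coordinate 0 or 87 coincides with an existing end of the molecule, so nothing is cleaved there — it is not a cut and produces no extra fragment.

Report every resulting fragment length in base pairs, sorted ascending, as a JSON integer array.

Per-enzyme occurrences:
  DwuIII (ATAATT, off=0): starts [56] → cuts [56]
  UxaIV (AAGG, off=3): starts [74] → cuts [77]
  XjeII (TAATT, off=2): starts [7, 22, 57, 62] → cuts [9, 24, 59, 64]
  YnoIII (GCCT, off=2): starts [14, 18, 30, 48, 67] → cuts [16, 20, 32, 50, 69]

Pooled cuts: [9, 16, 20, 24, 32, 50, 56, 59, 64, 69, 77]

Fragments:
  [0,9): 9 bp
  [9,16): 7 bp
  [16,20): 4 bp
  [20,24): 4 bp
  [24,32): 8 bp
  [32,50): 18 bp
  [50,56): 6 bp
  [56,59): 3 bp
  [59,64): 5 bp
  [64,69): 5 bp
  [69,77): 8 bp
  [77,87): 10 bp

[3,4,4,5,5,6,7,8,8,9,10,18]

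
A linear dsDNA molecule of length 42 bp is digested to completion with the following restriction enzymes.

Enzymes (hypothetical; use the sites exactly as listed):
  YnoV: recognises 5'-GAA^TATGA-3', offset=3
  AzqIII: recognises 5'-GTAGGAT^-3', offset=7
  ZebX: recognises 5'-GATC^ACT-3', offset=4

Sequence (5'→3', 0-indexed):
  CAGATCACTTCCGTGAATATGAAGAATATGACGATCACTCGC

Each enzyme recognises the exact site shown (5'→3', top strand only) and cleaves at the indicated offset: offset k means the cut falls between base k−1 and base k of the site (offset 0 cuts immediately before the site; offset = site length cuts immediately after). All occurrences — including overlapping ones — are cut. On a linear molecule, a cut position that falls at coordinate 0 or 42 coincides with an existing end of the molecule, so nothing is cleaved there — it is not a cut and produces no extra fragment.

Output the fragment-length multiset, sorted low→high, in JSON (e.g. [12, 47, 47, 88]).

Per-enzyme occurrences:
  YnoV GAATATGA/3: at [14, 23] ⇒ [17, 26]
  AzqIII (GTAGGAT, off=7): no sites
  ZebX GATCACT/4: at [2, 32] ⇒ [6, 36]

Pooled cuts: [6, 17, 26, 36]

Fragments:
  [0,6): 6 bp
  [6,17): 11 bp
  [17,26): 9 bp
  [26,36): 10 bp
  [36,42): 6 bp

[6,6,9,10,11]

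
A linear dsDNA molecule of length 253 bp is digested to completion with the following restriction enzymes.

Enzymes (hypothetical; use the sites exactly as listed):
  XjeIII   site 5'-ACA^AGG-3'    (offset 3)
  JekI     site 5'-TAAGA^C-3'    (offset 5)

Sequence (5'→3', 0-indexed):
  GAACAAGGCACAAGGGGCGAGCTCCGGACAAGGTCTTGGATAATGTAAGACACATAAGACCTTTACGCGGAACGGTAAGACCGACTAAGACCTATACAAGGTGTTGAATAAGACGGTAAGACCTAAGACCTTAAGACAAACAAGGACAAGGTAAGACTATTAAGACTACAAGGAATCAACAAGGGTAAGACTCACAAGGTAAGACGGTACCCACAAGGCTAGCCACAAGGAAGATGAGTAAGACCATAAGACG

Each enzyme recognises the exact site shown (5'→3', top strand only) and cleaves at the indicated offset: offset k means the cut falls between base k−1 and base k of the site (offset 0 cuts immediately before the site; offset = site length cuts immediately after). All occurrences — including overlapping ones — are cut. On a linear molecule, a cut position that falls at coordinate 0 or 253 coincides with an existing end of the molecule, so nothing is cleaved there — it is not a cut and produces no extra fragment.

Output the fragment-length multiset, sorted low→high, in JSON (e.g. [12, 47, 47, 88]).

Site scan:
  XjeIII ACAAGG/3: at [2, 9, 27, 95, 139, 145, 167, 178, 193, 212, 224] ⇒ [5, 12, 30, 98, 142, 148, 170, 181, 196, 215, 227]
  JekI TAAGAC/5: at [45, 54, 75, 85, 108, 116, 123, 131, 151, 160, 185, 199, 238, 246] ⇒ [50, 59, 80, 90, 113, 121, 128, 136, 156, 165, 190, 204, 243, 251]

All cut coordinates (distinct, sorted): [5, 12, 30, 50, 59, 80, 90, 98, 113, 121, 128, 136, 142, 148, 156, 165, 170, 181, 190, 196, 204, 215, 227, 243, 251]

Fragments:
  [0,5): 5 bp
  [5,12): 7 bp
  [12,30): 18 bp
  [30,50): 20 bp
  [50,59): 9 bp
  [59,80): 21 bp
  [80,90): 10 bp
  [90,98): 8 bp
  [98,113): 15 bp
  [113,121): 8 bp
  [121,128): 7 bp
  [128,136): 8 bp
  [136,142): 6 bp
  [142,148): 6 bp
  [148,156): 8 bp
  [156,165): 9 bp
  [165,170): 5 bp
  [170,181): 11 bp
  [181,190): 9 bp
  [190,196): 6 bp
  [196,204): 8 bp
  [204,215): 11 bp
  [215,227): 12 bp
  [227,243): 16 bp
  [243,251): 8 bp
  [251,253): 2 bp

[2,5,5,6,6,6,7,7,8,8,8,8,8,8,9,9,9,10,11,11,12,15,16,18,20,21]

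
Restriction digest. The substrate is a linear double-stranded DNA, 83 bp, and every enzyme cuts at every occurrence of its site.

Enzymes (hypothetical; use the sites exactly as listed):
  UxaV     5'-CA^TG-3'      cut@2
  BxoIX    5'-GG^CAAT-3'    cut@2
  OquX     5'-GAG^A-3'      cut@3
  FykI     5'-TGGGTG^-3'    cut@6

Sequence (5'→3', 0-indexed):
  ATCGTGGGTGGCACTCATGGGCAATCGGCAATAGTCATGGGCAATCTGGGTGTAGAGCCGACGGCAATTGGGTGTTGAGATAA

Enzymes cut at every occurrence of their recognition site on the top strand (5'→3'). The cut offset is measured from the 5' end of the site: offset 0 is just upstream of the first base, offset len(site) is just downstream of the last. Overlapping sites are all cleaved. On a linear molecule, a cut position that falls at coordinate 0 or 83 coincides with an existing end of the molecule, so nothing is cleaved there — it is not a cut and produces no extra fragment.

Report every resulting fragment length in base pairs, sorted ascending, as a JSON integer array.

Per-enzyme occurrences:
  UxaV (CATG, off=2): starts [15, 35] → cuts [17, 37]
  BxoIX (GGCAAT, off=2): starts [19, 26, 39, 62] → cuts [21, 28, 41, 64]
  OquX (GAGA, off=3): starts [76] → cuts [79]
  FykI (TGGGTG, off=6): starts [4, 46, 68] → cuts [10, 52, 74]

Pooled cuts: [10, 17, 21, 28, 37, 41, 52, 64, 74, 79]

Fragments:
  [0,10): 10 bp
  [10,17): 7 bp
  [17,21): 4 bp
  [21,28): 7 bp
  [28,37): 9 bp
  [37,41): 4 bp
  [41,52): 11 bp
  [52,64): 12 bp
  [64,74): 10 bp
  [74,79): 5 bp
  [79,83): 4 bp

[4,4,4,5,7,7,9,10,10,11,12]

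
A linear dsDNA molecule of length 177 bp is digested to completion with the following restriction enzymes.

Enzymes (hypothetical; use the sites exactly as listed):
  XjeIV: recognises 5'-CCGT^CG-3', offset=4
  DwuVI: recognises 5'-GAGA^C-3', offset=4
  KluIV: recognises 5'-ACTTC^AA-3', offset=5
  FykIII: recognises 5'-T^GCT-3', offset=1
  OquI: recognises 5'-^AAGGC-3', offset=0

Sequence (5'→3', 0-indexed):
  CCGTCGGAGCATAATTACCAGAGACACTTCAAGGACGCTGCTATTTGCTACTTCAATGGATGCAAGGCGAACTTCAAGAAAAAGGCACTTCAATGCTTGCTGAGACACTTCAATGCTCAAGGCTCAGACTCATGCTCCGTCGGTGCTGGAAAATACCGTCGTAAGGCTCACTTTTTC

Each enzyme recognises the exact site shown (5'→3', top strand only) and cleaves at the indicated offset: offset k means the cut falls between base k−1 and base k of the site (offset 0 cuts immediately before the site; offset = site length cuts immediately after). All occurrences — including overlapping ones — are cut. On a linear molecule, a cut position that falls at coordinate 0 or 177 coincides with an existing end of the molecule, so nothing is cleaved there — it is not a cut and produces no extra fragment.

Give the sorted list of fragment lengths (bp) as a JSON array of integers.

Per-enzyme occurrences:
  XjeIV CCGTCG/4: at [0, 136, 155] ⇒ [4, 140, 159]
  DwuVI GAGAC/4: at [20, 101] ⇒ [24, 105]
  KluIV ACTTCAA/5: at [25, 49, 70, 86, 106] ⇒ [30, 54, 75, 91, 111]
  FykIII TGCT/1: at [38, 45, 93, 97, 113, 132, 143] ⇒ [39, 46, 94, 98, 114, 133, 144]
  OquI AAGGC/0: at [63, 81, 118, 162] ⇒ [63, 81, 118, 162]

All cut coordinates (distinct, sorted): [4, 24, 30, 39, 46, 54, 63, 75, 81, 91, 94, 98, 105, 111, 114, 118, 133, 140, 144, 159, 162]

Fragments:
  [0,4): 4 bp
  [4,24): 20 bp
  [24,30): 6 bp
  [30,39): 9 bp
  [39,46): 7 bp
  [46,54): 8 bp
  [54,63): 9 bp
  [63,75): 12 bp
  [75,81): 6 bp
  [81,91): 10 bp
  [91,94): 3 bp
  [94,98): 4 bp
  [98,105): 7 bp
  [105,111): 6 bp
  [111,114): 3 bp
  [114,118): 4 bp
  [118,133): 15 bp
  [133,140): 7 bp
  [140,144): 4 bp
  [144,159): 15 bp
  [159,162): 3 bp
  [162,177): 15 bp

[3,3,3,4,4,4,4,6,6,6,7,7,7,8,9,9,10,12,15,15,15,20]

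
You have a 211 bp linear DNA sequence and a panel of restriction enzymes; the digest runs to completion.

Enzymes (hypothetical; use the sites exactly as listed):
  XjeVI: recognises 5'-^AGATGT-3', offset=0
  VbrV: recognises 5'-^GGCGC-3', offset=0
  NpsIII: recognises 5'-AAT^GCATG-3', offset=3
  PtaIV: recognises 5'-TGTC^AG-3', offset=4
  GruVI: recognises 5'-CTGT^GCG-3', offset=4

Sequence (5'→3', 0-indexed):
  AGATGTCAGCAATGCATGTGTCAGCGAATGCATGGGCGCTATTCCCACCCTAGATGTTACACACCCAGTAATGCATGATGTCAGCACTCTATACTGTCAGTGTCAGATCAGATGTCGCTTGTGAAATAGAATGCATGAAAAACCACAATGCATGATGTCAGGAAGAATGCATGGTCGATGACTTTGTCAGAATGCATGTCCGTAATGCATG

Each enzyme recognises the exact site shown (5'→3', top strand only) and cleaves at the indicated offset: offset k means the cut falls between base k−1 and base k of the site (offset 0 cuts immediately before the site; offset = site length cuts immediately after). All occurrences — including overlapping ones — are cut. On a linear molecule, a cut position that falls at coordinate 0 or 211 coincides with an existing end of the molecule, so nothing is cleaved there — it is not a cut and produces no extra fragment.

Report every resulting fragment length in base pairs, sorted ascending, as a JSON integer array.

Scan for sites:
  XjeVI (AGATGT, off=0): starts [0, 51, 109] → cuts [51, 109] (position 0 is a terminus of the linear molecule — no cut)
  VbrV (GGCGC, off=0): starts [34] → cuts [34]
  NpsIII (AATGCATG, off=3): starts [10, 26, 69, 129, 146, 165, 190, 203] → cuts [13, 29, 72, 132, 149, 168, 193, 206]
  PtaIV (TGTCAG, off=4): starts [3, 18, 78, 94, 100, 155, 184] → cuts [7, 22, 82, 98, 104, 159, 188]
  GruVI (CTGTGCG, off=4): no sites

All cut coordinates (distinct, sorted): [7, 13, 22, 29, 34, 51, 72, 82, 98, 104, 109, 132, 149, 159, 168, 188, 193, 206]

Fragments:
  [0,7): 7 bp
  [7,13): 6 bp
  [13,22): 9 bp
  [22,29): 7 bp
  [29,34): 5 bp
  [34,51): 17 bp
  [51,72): 21 bp
  [72,82): 10 bp
  [82,98): 16 bp
  [98,104): 6 bp
  [104,109): 5 bp
  [109,132): 23 bp
  [132,149): 17 bp
  [149,159): 10 bp
  [159,168): 9 bp
  [168,188): 20 bp
  [188,193): 5 bp
  [193,206): 13 bp
  [206,211): 5 bp

[5,5,5,5,6,6,7,7,9,9,10,10,13,16,17,17,20,21,23]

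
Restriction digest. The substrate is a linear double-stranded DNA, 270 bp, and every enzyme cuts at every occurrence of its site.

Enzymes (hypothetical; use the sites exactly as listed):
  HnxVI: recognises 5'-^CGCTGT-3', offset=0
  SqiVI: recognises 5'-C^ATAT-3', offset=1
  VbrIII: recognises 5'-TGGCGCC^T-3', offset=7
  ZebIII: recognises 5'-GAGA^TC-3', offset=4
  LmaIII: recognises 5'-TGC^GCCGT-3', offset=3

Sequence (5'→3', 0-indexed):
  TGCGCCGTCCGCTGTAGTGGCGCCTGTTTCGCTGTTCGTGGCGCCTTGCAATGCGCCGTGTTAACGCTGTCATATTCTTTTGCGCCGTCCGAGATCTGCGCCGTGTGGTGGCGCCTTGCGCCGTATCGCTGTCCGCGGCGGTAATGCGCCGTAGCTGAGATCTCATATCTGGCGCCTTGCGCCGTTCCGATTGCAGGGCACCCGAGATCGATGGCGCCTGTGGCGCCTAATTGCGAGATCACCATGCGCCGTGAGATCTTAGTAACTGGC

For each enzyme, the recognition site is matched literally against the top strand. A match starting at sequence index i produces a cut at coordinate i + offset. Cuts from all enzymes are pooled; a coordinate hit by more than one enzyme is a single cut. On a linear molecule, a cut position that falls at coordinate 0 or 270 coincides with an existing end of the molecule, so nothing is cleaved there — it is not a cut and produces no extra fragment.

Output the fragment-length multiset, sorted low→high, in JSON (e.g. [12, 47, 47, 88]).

[3,4,4,4,5,5,6,7,7,9,9,9,9,10,11,11,11,12,12,13,14,15,16,16,21,27]

Scan for sites:
  HnxVI (CGCTGT, off=0): starts [9, 29, 64, 126] → cuts [9, 29, 64, 126]
  SqiVI (CATAT, off=1): starts [70, 163] → cuts [71, 164]
  VbrIII (TGGCGCCT, off=7): starts [17, 38, 108, 169, 211, 220] → cuts [24, 45, 115, 176, 218, 227]
  ZebIII (GAGATC, off=4): starts [90, 156, 203, 234, 252] → cuts [94, 160, 207, 238, 256]
  LmaIII (TGCGCCGT, off=3): starts [0, 51, 80, 96, 116, 144, 177, 244] → cuts [3, 54, 83, 99, 119, 147, 180, 247]

All cut coordinates (distinct, sorted): [3, 9, 24, 29, 45, 54, 64, 71, 83, 94, 99, 115, 119, 126, 147, 160, 164, 176, 180, 207, 218, 227, 238, 247, 256]

Fragment lengths:
  [0,3): 3 bp
  [3,9): 6 bp
  [9,24): 15 bp
  [24,29): 5 bp
  [29,45): 16 bp
  [45,54): 9 bp
  [54,64): 10 bp
  [64,71): 7 bp
  [71,83): 12 bp
  [83,94): 11 bp
  [94,99): 5 bp
  [99,115): 16 bp
  [115,119): 4 bp
  [119,126): 7 bp
  [126,147): 21 bp
  [147,160): 13 bp
  [160,164): 4 bp
  [164,176): 12 bp
  [176,180): 4 bp
  [180,207): 27 bp
  [207,218): 11 bp
  [218,227): 9 bp
  [227,238): 11 bp
  [238,247): 9 bp
  [247,256): 9 bp
  [256,270): 14 bp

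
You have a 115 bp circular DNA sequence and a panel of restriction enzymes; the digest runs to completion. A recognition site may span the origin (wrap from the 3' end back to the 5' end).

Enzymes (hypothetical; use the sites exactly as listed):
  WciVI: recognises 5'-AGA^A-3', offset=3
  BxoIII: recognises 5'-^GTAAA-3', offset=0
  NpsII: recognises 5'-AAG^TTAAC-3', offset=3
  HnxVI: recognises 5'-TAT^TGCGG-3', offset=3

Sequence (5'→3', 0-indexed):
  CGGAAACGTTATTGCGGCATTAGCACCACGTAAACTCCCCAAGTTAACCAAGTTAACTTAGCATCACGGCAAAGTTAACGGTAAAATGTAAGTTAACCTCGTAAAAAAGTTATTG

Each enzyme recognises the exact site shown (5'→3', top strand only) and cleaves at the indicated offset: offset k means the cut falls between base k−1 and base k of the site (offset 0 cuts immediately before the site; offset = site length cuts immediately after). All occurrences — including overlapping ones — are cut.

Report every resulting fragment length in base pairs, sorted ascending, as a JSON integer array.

Per-enzyme occurrences:
  WciVI (AGAA, off=3): no sites
  BxoIII GTAAA/0: at [29, 80, 100] ⇒ [29, 80, 100]
  NpsII AAGTTAAC/3: at [40, 49, 71, 89] ⇒ [43, 52, 74, 92]
  HnxVI TATTGCGG/3: at [9, 110] ⇒ [12, 113]

Pooled cuts: [12, 29, 43, 52, 74, 80, 92, 100, 113]

Fragment lengths:
  12→29: 17 bp
  29→43: 14 bp
  43→52: 9 bp
  52→74: 22 bp
  74→80: 6 bp
  80→92: 12 bp
  92→100: 8 bp
  100→113: 13 bp
  113→12 (wrap): 115-113+12 = 14 bp

[6,8,9,12,13,14,14,17,22]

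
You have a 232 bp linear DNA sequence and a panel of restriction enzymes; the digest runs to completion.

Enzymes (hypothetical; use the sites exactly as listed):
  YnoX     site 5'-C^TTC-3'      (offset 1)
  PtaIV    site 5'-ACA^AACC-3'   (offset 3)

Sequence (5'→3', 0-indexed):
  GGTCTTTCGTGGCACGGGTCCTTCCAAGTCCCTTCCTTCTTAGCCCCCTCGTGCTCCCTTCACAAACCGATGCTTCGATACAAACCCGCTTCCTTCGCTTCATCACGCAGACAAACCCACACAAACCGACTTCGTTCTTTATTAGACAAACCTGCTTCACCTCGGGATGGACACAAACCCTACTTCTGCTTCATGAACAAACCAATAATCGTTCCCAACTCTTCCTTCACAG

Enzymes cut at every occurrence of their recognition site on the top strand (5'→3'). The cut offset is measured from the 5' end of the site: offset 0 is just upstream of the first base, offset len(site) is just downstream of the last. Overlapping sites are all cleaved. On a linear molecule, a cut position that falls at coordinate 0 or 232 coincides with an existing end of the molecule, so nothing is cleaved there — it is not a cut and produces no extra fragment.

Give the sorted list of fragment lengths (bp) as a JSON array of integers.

Per-enzyme occurrences:
  YnoX CTTC/1: at [20, 31, 35, 57, 72, 88, 92, 97, 129, 154, 182, 188, 220, 224] ⇒ [21, 32, 36, 58, 73, 89, 93, 98, 130, 155, 183, 189, 221, 225]
  PtaIV ACAAACC/3: at [61, 79, 110, 120, 145, 172, 196] ⇒ [64, 82, 113, 123, 148, 175, 199]

Pooled cuts: [21, 32, 36, 58, 64, 73, 82, 89, 93, 98, 113, 123, 130, 148, 155, 175, 183, 189, 199, 221, 225]

Fragments:
  [0,21): 21 bp
  [21,32): 11 bp
  [32,36): 4 bp
  [36,58): 22 bp
  [58,64): 6 bp
  [64,73): 9 bp
  [73,82): 9 bp
  [82,89): 7 bp
  [89,93): 4 bp
  [93,98): 5 bp
  [98,113): 15 bp
  [113,123): 10 bp
  [123,130): 7 bp
  [130,148): 18 bp
  [148,155): 7 bp
  [155,175): 20 bp
  [175,183): 8 bp
  [183,189): 6 bp
  [189,199): 10 bp
  [199,221): 22 bp
  [221,225): 4 bp
  [225,232): 7 bp

[4,4,4,5,6,6,7,7,7,7,8,9,9,10,10,11,15,18,20,21,22,22]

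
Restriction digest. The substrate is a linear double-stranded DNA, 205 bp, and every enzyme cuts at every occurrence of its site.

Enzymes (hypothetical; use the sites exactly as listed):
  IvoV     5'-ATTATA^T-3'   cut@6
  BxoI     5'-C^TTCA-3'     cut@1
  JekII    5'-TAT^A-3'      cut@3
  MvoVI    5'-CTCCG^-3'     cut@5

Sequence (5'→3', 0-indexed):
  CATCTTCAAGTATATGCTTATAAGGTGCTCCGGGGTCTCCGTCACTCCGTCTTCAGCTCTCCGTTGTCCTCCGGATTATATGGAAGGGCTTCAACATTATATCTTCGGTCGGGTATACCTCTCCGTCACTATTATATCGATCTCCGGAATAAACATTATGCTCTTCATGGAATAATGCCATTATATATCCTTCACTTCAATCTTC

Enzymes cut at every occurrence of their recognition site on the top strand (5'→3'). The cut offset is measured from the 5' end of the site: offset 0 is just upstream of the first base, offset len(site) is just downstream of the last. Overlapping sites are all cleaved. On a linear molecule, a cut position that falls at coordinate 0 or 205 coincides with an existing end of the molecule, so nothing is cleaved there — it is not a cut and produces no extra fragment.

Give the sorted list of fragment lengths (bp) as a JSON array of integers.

Site scan:
  IvoV (ATTATAT, off=6): starts [74, 95, 130, 179] → cuts [80, 101, 136, 185]
  BxoI (CTTCA, off=1): starts [3, 50, 88, 162, 189, 194] → cuts [4, 51, 89, 163, 190, 195]
  JekII (TATA, off=3): starts [10, 18, 76, 97, 113, 132, 181, 183] → cuts [13, 21, 79, 100, 116, 135, 184, 186]
  MvoVI (CTCCG, off=5): starts [27, 36, 44, 58, 68, 120, 141] → cuts [32, 41, 49, 63, 73, 125, 146]

Pooled cuts: [4, 13, 21, 32, 41, 49, 51, 63, 73, 79, 80, 89, 100, 101, 116, 125, 135, 136, 146, 163, 184, 185, 186, 190, 195]

Fragments:
  [0,4): 4 bp
  [4,13): 9 bp
  [13,21): 8 bp
  [21,32): 11 bp
  [32,41): 9 bp
  [41,49): 8 bp
  [49,51): 2 bp
  [51,63): 12 bp
  [63,73): 10 bp
  [73,79): 6 bp
  [79,80): 1 bp
  [80,89): 9 bp
  [89,100): 11 bp
  [100,101): 1 bp
  [101,116): 15 bp
  [116,125): 9 bp
  [125,135): 10 bp
  [135,136): 1 bp
  [136,146): 10 bp
  [146,163): 17 bp
  [163,184): 21 bp
  [184,185): 1 bp
  [185,186): 1 bp
  [186,190): 4 bp
  [190,195): 5 bp
  [195,205): 10 bp

[1,1,1,1,1,2,4,4,5,6,8,8,9,9,9,9,10,10,10,10,11,11,12,15,17,21]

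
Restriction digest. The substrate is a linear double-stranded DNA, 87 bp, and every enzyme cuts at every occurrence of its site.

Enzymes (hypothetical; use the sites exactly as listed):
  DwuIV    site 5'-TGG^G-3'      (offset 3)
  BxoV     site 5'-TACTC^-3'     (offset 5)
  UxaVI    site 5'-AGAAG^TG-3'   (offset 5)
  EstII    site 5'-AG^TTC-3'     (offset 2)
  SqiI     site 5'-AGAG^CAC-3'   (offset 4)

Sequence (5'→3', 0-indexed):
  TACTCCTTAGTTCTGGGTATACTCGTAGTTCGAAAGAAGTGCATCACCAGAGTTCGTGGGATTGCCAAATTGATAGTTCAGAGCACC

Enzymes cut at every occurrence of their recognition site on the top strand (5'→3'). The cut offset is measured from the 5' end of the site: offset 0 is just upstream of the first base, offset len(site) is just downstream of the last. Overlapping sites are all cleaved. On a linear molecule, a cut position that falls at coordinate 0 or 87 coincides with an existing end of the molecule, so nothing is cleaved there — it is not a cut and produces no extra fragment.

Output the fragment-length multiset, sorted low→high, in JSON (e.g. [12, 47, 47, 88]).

[4,4,5,5,6,7,7,8,11,13,17]

Scan for sites:
  DwuIV (TGGG, off=3): starts [13, 56] → cuts [16, 59]
  BxoV (TACTC, off=5): starts [0, 19] → cuts [5, 24]
  UxaVI (AGAAGTG, off=5): starts [34] → cuts [39]
  EstII (AGTTC, off=2): starts [8, 26, 50, 74] → cuts [10, 28, 52, 76]
  SqiI (AGAGCAC, off=4): starts [79] → cuts [83]

All cut coordinates (distinct, sorted): [5, 10, 16, 24, 28, 39, 52, 59, 76, 83]

Fragment lengths:
  [0,5): 5 bp
  [5,10): 5 bp
  [10,16): 6 bp
  [16,24): 8 bp
  [24,28): 4 bp
  [28,39): 11 bp
  [39,52): 13 bp
  [52,59): 7 bp
  [59,76): 17 bp
  [76,83): 7 bp
  [83,87): 4 bp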